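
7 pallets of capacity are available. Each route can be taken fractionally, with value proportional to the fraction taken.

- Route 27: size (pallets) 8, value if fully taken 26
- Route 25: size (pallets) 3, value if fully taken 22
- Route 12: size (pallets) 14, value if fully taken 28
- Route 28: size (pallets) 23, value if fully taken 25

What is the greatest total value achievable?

Rank by value-to-size ratio: Route 25 22/3≈7.33, Route 27 26/8≈3.25, Route 12 28/14≈2, Route 28 25/23≈1.09.
Take all of Route 25 (3 pallets, value 22) — 4 pallets left.
4 pallets left: a 4/8 share of Route 27 gives 26×4/8 = 13.
Total value = 35.

35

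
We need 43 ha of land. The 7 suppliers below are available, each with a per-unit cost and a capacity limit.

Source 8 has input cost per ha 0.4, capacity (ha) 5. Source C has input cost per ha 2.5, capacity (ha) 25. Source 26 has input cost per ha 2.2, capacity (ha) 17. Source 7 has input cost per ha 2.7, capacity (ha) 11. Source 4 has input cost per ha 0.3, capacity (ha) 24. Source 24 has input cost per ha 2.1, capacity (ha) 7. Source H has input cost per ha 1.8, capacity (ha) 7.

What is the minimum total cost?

36.5

Use suppliers in increasing cost order.
Source 4 (0.3): use full 24 — 19 ha to go.
Take 5 from Source 8 at 0.4 — need 14 more.
Source H (1.8): use full 7 — 7 ha to go.
Take 7 from Source 24 at 2.1 — need 0 more.
Source 26, Source C, Source 7: unused.
Cost = 24×0.3 + 5×0.4 + 7×1.8 + 7×2.1 = 36.5.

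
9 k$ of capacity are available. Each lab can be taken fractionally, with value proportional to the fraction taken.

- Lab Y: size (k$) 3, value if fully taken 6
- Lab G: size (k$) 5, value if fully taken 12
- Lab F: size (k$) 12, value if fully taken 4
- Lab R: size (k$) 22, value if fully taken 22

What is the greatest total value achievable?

19

Best value per unit of size first: Lab G 12/5≈2.4, Lab Y 6/3≈2, Lab R 22/22≈1, Lab F 4/12≈0.333.
Lab G: take in full, 5 k$ for value 12 → 4 left.
All 3 k$ of Lab Y fit (value 6) → 1 remain.
Only 1 k$ remain; take 1/22 of Lab R for value 22×1/22 = 1.
Total value = 19.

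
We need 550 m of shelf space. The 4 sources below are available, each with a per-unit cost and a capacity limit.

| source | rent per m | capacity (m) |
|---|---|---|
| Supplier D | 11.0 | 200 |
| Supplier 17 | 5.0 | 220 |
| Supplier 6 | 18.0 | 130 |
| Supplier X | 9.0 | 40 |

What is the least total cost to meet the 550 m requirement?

5280

Fill from the cheapest source first.
Supplier 17 at 5.0: take all 220 m — 330 still needed.
Take 40 from Supplier X at 9.0 — need 290 more.
Supplier D (11.0): use full 200 — 90 m to go.
Take 90 from Supplier 6 at 18.0 to finish.
Cost = 220×5.0 + 40×9.0 + 200×11.0 + 90×18.0 = 5280.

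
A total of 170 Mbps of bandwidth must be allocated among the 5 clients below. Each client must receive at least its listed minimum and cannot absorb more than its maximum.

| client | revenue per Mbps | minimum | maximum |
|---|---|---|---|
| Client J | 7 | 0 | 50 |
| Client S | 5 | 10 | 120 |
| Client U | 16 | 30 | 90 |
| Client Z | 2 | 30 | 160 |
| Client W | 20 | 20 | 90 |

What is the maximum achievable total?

Meeting every minimum uses 0+10+30+30+20 = 90 Mbps, leaving 80.
Highest revenue per Mbps first: Client W 20 > Client U 16 > Client J 7 > Client S 5 > Client Z 2.
Client W: +70 to 90 (cap) ; 10 left.
Only 10 left; Client U takes them to reach 40.
Total = 5×10 + 16×40 + 2×30 + 20×90 = 2550.

2550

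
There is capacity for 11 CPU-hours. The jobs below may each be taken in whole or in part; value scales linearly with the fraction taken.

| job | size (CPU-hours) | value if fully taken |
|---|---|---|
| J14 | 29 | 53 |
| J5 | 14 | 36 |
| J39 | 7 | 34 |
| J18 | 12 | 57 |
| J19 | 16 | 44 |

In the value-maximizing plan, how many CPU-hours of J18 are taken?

Sort by value density: J39 34/7≈4.86, J18 57/12≈4.75, J19 44/16≈2.75, J5 36/14≈2.57, J14 53/29≈1.83.
J39: take in full, 7 CPU-hours for value 34 → 4 left.
Fill the last 4 CPU-hours with part of J18: 4/12 of it earns 19.

4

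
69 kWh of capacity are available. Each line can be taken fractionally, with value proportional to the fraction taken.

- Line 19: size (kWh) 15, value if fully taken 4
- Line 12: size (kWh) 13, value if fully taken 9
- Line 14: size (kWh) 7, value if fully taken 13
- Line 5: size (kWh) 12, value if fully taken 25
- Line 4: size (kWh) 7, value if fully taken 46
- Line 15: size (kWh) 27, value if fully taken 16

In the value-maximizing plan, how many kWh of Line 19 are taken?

Sort by value density: Line 4 46/7≈6.57, Line 5 25/12≈2.08, Line 14 13/7≈1.86, Line 12 9/13≈0.692, Line 15 16/27≈0.593, Line 19 4/15≈0.267.
Take all of Line 4 (7 kWh, value 46) → 62 kWh left.
Take all of Line 5 (12 kWh, value 25) → 50 kWh left.
All 7 kWh of Line 14 fit (value 13) → 43 remain.
All 13 kWh of Line 12 fit (value 9) → 30 remain.
All 27 kWh of Line 15 fit (value 16) → 3 remain.
3 kWh left: a 3/15 share of Line 19 gives 4×3/15 = 0.8.

3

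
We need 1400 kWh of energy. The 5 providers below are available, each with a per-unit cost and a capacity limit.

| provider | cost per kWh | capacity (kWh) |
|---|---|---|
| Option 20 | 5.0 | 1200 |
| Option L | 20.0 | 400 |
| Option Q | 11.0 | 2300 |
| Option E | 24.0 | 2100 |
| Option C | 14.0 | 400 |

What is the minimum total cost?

8200

Fill from the cheapest provider first.
Option 20 at 5.0: take all 1200 kWh — 200 still needed.
Option Q at 11.0: take 200 of its 2300 — requirement met.
Option C, Option L, Option E: unused.
Cost = 1200×5.0 + 200×11.0 = 8200.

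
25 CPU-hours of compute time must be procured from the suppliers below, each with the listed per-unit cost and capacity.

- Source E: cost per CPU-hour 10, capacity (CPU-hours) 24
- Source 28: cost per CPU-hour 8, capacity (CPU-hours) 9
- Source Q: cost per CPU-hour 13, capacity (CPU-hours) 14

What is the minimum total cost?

232

Cheapest first:
Source 28 (8): use full 9 ; 16 CPU-hours to go.
Source E at 10: take 16 of its 24 ; requirement met.
Source Q: unused.
Cost = 9×8 + 16×10 = 232.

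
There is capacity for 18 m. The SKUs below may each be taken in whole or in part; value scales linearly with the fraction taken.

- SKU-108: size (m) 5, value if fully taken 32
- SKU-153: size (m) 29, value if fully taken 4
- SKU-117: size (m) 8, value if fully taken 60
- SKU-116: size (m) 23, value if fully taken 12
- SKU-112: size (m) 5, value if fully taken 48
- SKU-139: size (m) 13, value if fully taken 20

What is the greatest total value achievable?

140

Best value per unit of size first: SKU-112 48/5≈9.6, SKU-117 60/8≈7.5, SKU-108 32/5≈6.4, SKU-139 20/13≈1.54, SKU-116 12/23≈0.522, SKU-153 4/29≈0.138.
Take all of SKU-112 (5 m, value 48) ; 13 m left.
All 8 m of SKU-117 fit (value 60) ; 5 remain.
Take all of SKU-108 (5 m, value 32) ; 0 m left.
Total value = 140.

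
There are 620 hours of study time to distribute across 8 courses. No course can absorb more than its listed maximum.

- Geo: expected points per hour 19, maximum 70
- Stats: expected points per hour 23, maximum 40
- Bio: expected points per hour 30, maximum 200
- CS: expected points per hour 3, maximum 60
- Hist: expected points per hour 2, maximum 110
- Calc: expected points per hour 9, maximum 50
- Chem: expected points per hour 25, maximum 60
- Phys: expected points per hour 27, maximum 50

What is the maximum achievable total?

11910

Order the courses by expected points per hour: Bio 30 > Phys 27 > Chem 25 > Stats 23 > Geo 19 > Calc 9 > CS 3 > Hist 2.
Give Bio 200 to hit its cap of 200 → 420 left.
Give Phys 50 to hit its cap of 50 → 370 left.
Give Chem 60 to hit its cap of 60 → 310 left.
Give Stats 40 to hit its cap of 40 → 270 left.
Give Geo 70 to hit its cap of 70 → 200 left.
Give Calc 50 to hit its cap of 50 → 150 left.
Give CS 60 to hit its cap of 60 → 90 left.
Hist has room for 110 but only 90 remain, so it gets 90.
Total = 19×70 + 23×40 + 30×200 + 3×60 + 2×90 + 9×50 + 25×60 + 27×50 = 11910.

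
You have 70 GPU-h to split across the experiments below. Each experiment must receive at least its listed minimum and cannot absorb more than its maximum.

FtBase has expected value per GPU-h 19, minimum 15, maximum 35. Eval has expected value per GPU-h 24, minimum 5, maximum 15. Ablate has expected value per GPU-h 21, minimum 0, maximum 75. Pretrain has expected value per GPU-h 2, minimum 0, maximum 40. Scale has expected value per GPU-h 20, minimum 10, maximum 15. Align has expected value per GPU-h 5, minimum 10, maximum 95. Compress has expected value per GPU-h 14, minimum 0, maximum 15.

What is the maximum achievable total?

1315

Meeting every minimum uses 15+5+0+0+10+10+0 = 40 GPU-h, leaving 30.
Highest expected value per GPU-h first: Eval 24 > Ablate 21 > Scale 20 > FtBase 19 > Compress 14 > Align 5 > Pretrain 2.
Eval: +10 to 15 (cap) ; 20 left.
Ablate has room for 75 more but only 20 remain, so it gets 20.
Total = 19×15 + 24×15 + 21×20 + 20×10 + 5×10 = 1315.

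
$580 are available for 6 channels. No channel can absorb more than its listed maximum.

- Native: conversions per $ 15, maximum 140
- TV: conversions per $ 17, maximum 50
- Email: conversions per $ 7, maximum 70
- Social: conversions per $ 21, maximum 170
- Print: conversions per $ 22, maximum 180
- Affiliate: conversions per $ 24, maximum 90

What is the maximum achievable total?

Highest conversions per $ first: Affiliate 24 > Print 22 > Social 21 > TV 17 > Native 15 > Email 7.
Affiliate takes 90 to reach its cap of 90 → 490 left.
Print: +180 to 180 (cap) → 310 left.
Social takes 170 to reach its cap of 170 → 140 left.
TV: +50 to 50 (cap) → 90 left.
Only 90 left; Native takes them to reach 90.
Total = 15×90 + 17×50 + 21×170 + 22×180 + 24×90 = 11890.

11890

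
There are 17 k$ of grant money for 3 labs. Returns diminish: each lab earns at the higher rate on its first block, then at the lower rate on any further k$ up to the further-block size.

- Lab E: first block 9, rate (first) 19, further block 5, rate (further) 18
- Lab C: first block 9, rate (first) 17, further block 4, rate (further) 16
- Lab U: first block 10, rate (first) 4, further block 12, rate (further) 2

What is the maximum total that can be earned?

Treat each block as its own option and order by rate: Lab E/first 19 > Lab E/second 18 > Lab C/first 17 > Lab C/second 16 > Lab U/first 4 > Lab U/second 2.
Lab E first at 19: fill all 9 — 8 left.
Fill Lab E second block (5 at 18) — 3 left.
3 remain; put them into Lab C first at 17.
Total = 19×9 + 18×5 + 17×3 = 312.

312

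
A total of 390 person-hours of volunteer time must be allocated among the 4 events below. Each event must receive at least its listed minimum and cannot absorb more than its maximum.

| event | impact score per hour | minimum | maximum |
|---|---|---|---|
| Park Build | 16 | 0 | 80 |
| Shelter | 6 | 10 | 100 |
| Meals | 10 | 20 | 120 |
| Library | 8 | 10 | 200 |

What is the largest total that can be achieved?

Meeting every minimum uses 0+10+20+10 = 40 person-hours, leaving 350.
Rank by impact score per hour: Park Build 16 > Meals 10 > Library 8 > Shelter 6.
Park Build: +80 to 80 (cap) ; 270 left.
Meals takes 100 more to reach its cap of 120 ; 170 left.
Library: +170 (room for 190) → 180. Pool exhausted.
Total = 16×80 + 6×10 + 10×120 + 8×180 = 3980.

3980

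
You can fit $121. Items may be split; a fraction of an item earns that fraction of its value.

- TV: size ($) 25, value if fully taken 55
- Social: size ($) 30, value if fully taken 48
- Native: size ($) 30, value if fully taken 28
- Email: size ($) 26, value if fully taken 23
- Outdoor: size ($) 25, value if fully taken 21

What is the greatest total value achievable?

162.4

Rank by value-to-size ratio: TV 55/25≈2.2, Social 48/30≈1.6, Native 28/30≈0.933, Email 23/26≈0.885, Outdoor 21/25≈0.84.
Take all of TV (25 $, value 55) ; 96 $ left.
Take all of Social (30 $, value 48) ; 66 $ left.
Take all of Native (30 $, value 28) ; 36 $ left.
All 26 $ of Email fit (value 23) ; 10 remain.
10 $ left: a 10/25 share of Outdoor gives 21×10/25 = 8.4.
Total value = 162.4.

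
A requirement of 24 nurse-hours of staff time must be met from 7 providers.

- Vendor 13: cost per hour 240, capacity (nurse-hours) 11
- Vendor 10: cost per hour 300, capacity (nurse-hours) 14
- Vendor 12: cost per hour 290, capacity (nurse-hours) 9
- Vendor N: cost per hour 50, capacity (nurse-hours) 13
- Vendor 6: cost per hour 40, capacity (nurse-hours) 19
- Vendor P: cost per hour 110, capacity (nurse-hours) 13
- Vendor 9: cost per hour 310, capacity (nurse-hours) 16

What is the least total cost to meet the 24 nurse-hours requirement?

Fill from the cheapest provider first.
Take 19 from Vendor 6 at 40 ; need 5 more.
Vendor N at 50: take 5 of its 13 ; requirement met.
Vendor P, Vendor 13, Vendor 12, Vendor 10, Vendor 9: unused.
Cost = 19×40 + 5×50 = 1010.

1010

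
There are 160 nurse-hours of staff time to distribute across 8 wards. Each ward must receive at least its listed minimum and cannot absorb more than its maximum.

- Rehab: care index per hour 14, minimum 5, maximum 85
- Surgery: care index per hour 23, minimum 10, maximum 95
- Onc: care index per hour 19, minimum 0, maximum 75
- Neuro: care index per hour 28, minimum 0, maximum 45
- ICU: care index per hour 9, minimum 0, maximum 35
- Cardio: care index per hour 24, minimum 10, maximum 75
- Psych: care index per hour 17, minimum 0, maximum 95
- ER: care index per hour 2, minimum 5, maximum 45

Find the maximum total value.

3830

Meeting every minimum uses 5+10+0+0+0+10+0+5 = 30 nurse-hours, leaving 130.
Rank by care index per hour: Neuro 28 > Cardio 24 > Surgery 23 > Onc 19 > Psych 17 > Rehab 14 > ICU 9 > ER 2.
Neuro: +45 to 45 (cap) ; 85 left.
Cardio takes 65 more to reach its cap of 75 ; 20 left.
Only 20 left; Surgery takes them to reach 30.
Total = 14×5 + 23×30 + 28×45 + 24×75 + 2×5 = 3830.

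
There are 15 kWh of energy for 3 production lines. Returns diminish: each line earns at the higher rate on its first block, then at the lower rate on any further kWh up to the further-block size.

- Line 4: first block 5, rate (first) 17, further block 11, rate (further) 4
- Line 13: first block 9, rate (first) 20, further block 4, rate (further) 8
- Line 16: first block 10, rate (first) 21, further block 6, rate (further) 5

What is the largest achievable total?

310

Order all 6 blocks by rate: Line 16/tier1 21 > Line 13/tier1 20 > Line 4/tier1 17 > Line 13/tier2 8 > Line 16/tier2 5 > Line 4/tier2 4.
Line 16 tier1 at 21: fill all 10 → 5 left.
Line 13/tier1: +5 of 9 at 20; pool empty.
Total = 21×10 + 20×5 = 310.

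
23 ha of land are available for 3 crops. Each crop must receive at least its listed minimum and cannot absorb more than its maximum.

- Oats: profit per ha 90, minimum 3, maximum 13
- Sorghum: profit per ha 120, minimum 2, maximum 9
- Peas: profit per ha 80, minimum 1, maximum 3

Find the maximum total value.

Meeting every minimum uses 3+2+1 = 6 ha, leaving 17.
Rank by profit per ha: Sorghum 120 > Oats 90 > Peas 80.
Give Sorghum 7 more to hit its cap of 9 → 10 left.
Give Oats 10 more to hit its cap of 13 → 0 left.
Total = 90×13 + 120×9 + 80×1 = 2330.

2330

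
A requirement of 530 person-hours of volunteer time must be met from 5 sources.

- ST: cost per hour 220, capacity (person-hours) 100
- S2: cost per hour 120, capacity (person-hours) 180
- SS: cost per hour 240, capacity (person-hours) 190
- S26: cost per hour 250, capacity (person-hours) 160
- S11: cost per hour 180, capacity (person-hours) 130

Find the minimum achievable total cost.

Cheapest first:
Take 180 from S2 at 120 — need 350 more.
Take 130 from S11 at 180 — need 220 more.
ST (220): use full 100 — 120 person-hours to go.
Take 120 from SS at 240 to finish.
S26: unused.
Cost = 180×120 + 130×180 + 100×220 + 120×240 = 95800.

95800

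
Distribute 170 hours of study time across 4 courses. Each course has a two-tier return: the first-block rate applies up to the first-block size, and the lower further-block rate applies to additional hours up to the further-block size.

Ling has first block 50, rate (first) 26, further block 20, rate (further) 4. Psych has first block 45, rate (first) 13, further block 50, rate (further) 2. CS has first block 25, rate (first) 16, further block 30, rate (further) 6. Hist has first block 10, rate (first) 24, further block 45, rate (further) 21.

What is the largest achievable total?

3405

Treat each block as its own option and order by rate: Ling/tier1 26 > Hist/tier1 24 > Hist/tier2 21 > CS/tier1 16 > Psych/tier1 13 > CS/tier2 6 > Ling/tier2 4 > Psych/tier2 2.
Ling tier1 at 26: fill all 50 — 120 left.
Hist/tier1 (24): +10 — 110 left.
Fill Hist tier2 block (45 at 21) — 65 left.
Fill CS tier1 block (25 at 16) — 40 left.
Psych/tier1: +40 of 45 at 13; pool empty.
Total = 26×50 + 24×10 + 21×45 + 16×25 + 13×40 = 3405.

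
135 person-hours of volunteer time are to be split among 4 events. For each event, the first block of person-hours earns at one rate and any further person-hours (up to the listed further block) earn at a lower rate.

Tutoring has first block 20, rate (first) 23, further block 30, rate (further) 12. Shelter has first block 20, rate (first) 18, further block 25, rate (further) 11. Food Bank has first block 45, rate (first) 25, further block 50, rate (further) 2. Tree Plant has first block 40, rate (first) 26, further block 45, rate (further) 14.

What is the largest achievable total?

3125

Rank every tier by rate: Tree Plant/tier1 26 > Food Bank/tier1 25 > Tutoring/tier1 23 > Shelter/tier1 18 > Tree Plant/tier2 14 > Tutoring/tier2 12 > Shelter/tier2 11 > Food Bank/tier2 2.
Fill Tree Plant tier1 block (40 at 26) → 95 left.
Food Bank/tier1 (25): +45 → 50 left.
Tutoring tier1 at 23: fill all 20 → 30 left.
Fill Shelter tier1 block (20 at 18) → 10 left.
10 remain; put them into Tree Plant tier2 at 14.
Total = 26×40 + 25×45 + 23×20 + 18×20 + 14×10 = 3125.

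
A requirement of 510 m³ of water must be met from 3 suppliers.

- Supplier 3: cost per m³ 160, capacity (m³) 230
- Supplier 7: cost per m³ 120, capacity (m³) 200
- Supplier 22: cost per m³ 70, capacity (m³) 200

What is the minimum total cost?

Cheapest first:
Supplier 22 at 70: take all 200 m³ → 310 still needed.
Supplier 7 (120): use full 200 → 110 m³ to go.
Supplier 3 (160): take the remaining 110 → done.
Cost = 200×70 + 200×120 + 110×160 = 55600.

55600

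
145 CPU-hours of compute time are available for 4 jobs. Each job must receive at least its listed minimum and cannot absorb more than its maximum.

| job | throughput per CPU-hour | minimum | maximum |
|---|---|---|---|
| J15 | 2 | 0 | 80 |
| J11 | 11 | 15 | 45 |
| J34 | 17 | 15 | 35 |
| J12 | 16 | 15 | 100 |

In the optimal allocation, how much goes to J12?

95

Meeting every minimum uses 0+15+15+15 = 45 CPU-hours, leaving 100.
Highest throughput per CPU-hour first: J34 17 > J12 16 > J11 11 > J15 2.
Give J34 20 more to hit its cap of 35 → 80 left.
J12 has room for 85 more but only 80 remain, so it gets 95.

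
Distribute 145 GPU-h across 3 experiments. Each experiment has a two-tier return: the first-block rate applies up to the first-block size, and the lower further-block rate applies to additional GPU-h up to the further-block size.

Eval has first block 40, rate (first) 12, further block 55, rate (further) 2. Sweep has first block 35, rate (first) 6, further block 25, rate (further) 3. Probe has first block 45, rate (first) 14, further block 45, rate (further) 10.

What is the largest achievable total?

Treat each block as its own option and order by rate: Probe/T1 14 > Eval/T1 12 > Probe/T2 10 > Sweep/T1 6 > Sweep/T2 3 > Eval/T2 2.
Fill Probe T1 block (45 at 14) ; 100 left.
Eval T1 at 12: fill all 40 ; 60 left.
Probe/T2 (10): +45 ; 15 left.
Sweep/T1: +15 of 35 at 6; pool empty.
Total = 14×45 + 12×40 + 10×45 + 6×15 = 1650.

1650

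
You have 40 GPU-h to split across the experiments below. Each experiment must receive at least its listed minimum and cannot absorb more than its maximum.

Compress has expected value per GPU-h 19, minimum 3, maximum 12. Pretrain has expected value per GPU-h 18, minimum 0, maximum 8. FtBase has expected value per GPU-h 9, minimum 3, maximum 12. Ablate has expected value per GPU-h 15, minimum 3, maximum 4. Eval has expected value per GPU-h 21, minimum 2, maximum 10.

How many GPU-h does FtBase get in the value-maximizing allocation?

6

Meeting every minimum uses 3+0+3+3+2 = 11 GPU-h, leaving 29.
Rank by expected value per GPU-h: Eval 21 > Compress 19 > Pretrain 18 > Ablate 15 > FtBase 9.
Give Eval 8 more to hit its cap of 10 — 21 left.
Give Compress 9 more to hit its cap of 12 — 12 left.
Pretrain takes 8 more to reach its cap of 8 — 4 left.
Ablate: +1 to 4 (cap) — 3 left.
FtBase has room for 9 more but only 3 remain, so it gets 6.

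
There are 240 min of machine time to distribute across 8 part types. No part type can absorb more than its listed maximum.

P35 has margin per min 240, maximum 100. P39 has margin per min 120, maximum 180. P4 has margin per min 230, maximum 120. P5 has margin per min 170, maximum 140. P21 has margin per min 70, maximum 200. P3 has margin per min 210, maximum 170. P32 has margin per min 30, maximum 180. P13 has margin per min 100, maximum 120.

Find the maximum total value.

55800

Rank by margin per min: P35 240 > P4 230 > P3 210 > P5 170 > P39 120 > P13 100 > P21 70 > P32 30.
Give P35 100 to hit its cap of 100 — 140 left.
P4: +120 to 120 (cap) — 20 left.
P3: +20 (room for 170) → 20. Pool exhausted.
Total = 240×100 + 230×120 + 210×20 = 55800.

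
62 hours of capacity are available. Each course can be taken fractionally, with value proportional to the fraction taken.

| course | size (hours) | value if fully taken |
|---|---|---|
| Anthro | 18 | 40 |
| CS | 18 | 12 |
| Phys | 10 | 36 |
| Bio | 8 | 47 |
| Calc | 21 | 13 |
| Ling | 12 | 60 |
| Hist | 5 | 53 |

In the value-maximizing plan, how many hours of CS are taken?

9

Sort by value density: Hist 53/5≈10.6, Bio 47/8≈5.88, Ling 60/12≈5, Phys 36/10≈3.6, Anthro 40/18≈2.22, CS 12/18≈0.667, Calc 13/21≈0.619.
Take all of Hist (5 hours, value 53) — 57 hours left.
All 8 hours of Bio fit (value 47) — 49 remain.
Take all of Ling (12 hours, value 60) — 37 hours left.
All 10 hours of Phys fit (value 36) — 27 remain.
All 18 hours of Anthro fit (value 40) — 9 remain.
Fill the last 9 hours with part of CS: 9/18 of it earns 6.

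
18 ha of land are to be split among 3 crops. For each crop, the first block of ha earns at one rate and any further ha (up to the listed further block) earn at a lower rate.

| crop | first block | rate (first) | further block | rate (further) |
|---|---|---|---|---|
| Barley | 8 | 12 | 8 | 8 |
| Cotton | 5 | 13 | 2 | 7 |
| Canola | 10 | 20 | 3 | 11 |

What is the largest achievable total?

Treat each block as its own option and order by rate: Canola/tier1 20 > Cotton/tier1 13 > Barley/tier1 12 > Canola/tier2 11 > Barley/tier2 8 > Cotton/tier2 7.
Canola tier1 at 20: fill all 10 — 8 left.
Cotton tier1 at 13: fill all 5 — 3 left.
Barley/tier1: +3 of 8 at 12; pool empty.
Total = 20×10 + 13×5 + 12×3 = 301.

301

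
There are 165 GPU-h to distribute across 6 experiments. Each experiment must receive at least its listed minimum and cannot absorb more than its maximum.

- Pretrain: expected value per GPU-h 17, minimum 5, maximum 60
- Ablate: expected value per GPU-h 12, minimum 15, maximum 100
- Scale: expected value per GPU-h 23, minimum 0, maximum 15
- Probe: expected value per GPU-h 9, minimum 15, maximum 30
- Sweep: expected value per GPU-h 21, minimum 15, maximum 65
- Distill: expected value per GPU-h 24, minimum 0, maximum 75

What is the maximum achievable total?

Meeting every minimum uses 5+15+0+15+15+0 = 50 GPU-h, leaving 115.
Order the experiments by expected value per GPU-h: Distill 24 > Scale 23 > Sweep 21 > Pretrain 17 > Ablate 12 > Probe 9.
Distill takes 75 more to reach its cap of 75 ; 40 left.
Scale takes 15 more to reach its cap of 15 ; 25 left.
Only 25 left; Sweep takes them to reach 40.
Total = 17×5 + 12×15 + 23×15 + 9×15 + 21×40 + 24×75 = 3385.

3385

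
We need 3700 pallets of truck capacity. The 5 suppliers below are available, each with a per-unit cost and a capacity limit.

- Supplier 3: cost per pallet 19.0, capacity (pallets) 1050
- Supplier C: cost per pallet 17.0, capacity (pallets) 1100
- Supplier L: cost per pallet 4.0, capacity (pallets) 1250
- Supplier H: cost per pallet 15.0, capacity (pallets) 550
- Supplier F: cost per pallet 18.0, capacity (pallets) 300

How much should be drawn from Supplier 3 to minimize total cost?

500

Use suppliers in increasing cost order.
Take 1250 from Supplier L at 4.0 → need 2450 more.
Supplier H at 15.0: take all 550 pallets → 1900 still needed.
Supplier C (17.0): use full 1100 → 800 pallets to go.
Take 300 from Supplier F at 18.0 → need 500 more.
Take 500 from Supplier 3 at 19.0 to finish.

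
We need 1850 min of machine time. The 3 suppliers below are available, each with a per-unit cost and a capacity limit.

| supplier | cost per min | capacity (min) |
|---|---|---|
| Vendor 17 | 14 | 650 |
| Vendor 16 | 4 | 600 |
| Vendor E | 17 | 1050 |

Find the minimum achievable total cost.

21700

Cheapest first:
Vendor 16 (4): use full 600 → 1250 min to go.
Vendor 17 at 14: take all 650 min → 600 still needed.
Take 600 from Vendor E at 17 to finish.
Cost = 600×4 + 650×14 + 600×17 = 21700.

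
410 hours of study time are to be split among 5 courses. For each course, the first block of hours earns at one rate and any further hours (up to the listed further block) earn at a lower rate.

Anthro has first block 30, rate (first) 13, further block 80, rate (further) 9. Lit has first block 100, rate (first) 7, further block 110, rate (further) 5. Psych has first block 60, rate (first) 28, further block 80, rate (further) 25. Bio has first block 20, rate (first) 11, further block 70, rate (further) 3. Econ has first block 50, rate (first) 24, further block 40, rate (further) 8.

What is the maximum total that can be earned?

6880

Treat each block as its own option and order by rate: Psych/tier1 28 > Psych/tier2 25 > Econ/tier1 24 > Anthro/tier1 13 > Bio/tier1 11 > Anthro/tier2 9 > Econ/tier2 8 > Lit/tier1 7 > Lit/tier2 5 > Bio/tier2 3.
Fill Psych tier1 block (60 at 28) → 350 left.
Fill Psych tier2 block (80 at 25) → 270 left.
Fill Econ tier1 block (50 at 24) → 220 left.
Anthro tier1 at 13: fill all 30 → 190 left.
Bio tier1 at 11: fill all 20 → 170 left.
Anthro/tier2 (9): +80 → 90 left.
Fill Econ tier2 block (40 at 8) → 50 left.
50 remain; put them into Lit tier1 at 7.
Total = 28×60 + 25×80 + 24×50 + 13×30 + 11×20 + 9×80 + 8×40 + 7×50 = 6880.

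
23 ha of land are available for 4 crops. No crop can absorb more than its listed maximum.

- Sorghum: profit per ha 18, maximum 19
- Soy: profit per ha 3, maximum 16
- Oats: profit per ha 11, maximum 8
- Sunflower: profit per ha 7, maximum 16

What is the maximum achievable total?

Rank by profit per ha: Sorghum 18 > Oats 11 > Sunflower 7 > Soy 3.
Sorghum: +19 to 19 (cap) — 4 left.
Oats: +4 (room for 8) → 4. Pool exhausted.
Total = 18×19 + 11×4 = 386.

386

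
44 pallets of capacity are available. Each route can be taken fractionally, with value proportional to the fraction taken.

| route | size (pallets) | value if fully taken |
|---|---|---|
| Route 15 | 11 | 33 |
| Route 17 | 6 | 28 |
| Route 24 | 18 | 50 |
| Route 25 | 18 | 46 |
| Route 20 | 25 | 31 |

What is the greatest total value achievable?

Best value per unit of size first: Route 17 28/6≈4.67, Route 15 33/11≈3, Route 24 50/18≈2.78, Route 25 46/18≈2.56, Route 20 31/25≈1.24.
Take all of Route 17 (6 pallets, value 28) → 38 pallets left.
Take all of Route 15 (11 pallets, value 33) → 27 pallets left.
Take all of Route 24 (18 pallets, value 50) → 9 pallets left.
Only 9 pallets remain; take 9/18 of Route 25 for value 46×9/18 = 23.
Total value = 134.

134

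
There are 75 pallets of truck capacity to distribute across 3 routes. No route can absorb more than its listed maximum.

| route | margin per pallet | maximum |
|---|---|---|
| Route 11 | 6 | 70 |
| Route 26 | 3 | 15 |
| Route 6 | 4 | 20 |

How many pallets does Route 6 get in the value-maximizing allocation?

5

Order the routes by margin per pallet: Route 11 6 > Route 6 4 > Route 26 3.
Route 11 takes 70 to reach its cap of 70 — 5 left.
Route 6 has room for 20 but only 5 remain, so it gets 5.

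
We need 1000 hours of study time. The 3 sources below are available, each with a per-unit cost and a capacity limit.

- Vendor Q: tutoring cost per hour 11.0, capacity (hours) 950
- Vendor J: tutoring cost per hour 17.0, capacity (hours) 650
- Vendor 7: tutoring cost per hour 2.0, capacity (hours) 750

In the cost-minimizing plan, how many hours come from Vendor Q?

250

Use sources in increasing cost order.
Vendor 7 (2.0): use full 750 — 250 hours to go.
Take 250 from Vendor Q at 11.0 to finish.
Vendor J: unused.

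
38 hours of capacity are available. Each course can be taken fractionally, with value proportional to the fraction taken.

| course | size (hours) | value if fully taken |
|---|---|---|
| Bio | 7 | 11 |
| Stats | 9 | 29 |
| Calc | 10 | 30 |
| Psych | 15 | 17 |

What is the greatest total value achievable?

83.6

Rank by value-to-size ratio: Stats 29/9≈3.22, Calc 30/10≈3, Bio 11/7≈1.57, Psych 17/15≈1.13.
All 9 hours of Stats fit (value 29) → 29 remain.
All 10 hours of Calc fit (value 30) → 19 remain.
All 7 hours of Bio fit (value 11) → 12 remain.
Only 12 hours remain; take 12/15 of Psych for value 17×12/15 = 13.6.
Total value = 83.6.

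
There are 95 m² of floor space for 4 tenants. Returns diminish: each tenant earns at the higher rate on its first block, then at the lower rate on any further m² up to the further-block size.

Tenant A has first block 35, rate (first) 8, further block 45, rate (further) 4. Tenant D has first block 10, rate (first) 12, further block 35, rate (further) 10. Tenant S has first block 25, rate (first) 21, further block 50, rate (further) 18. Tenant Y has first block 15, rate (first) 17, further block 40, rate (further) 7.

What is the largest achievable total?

1740

Treat each block as its own option and order by rate: Tenant S/first 21 > Tenant S/second 18 > Tenant Y/first 17 > Tenant D/first 12 > Tenant D/second 10 > Tenant A/first 8 > Tenant Y/second 7 > Tenant A/second 4.
Tenant S/first (21): +25 → 70 left.
Tenant S/second (18): +50 → 20 left.
Tenant Y first at 17: fill all 15 → 5 left.
Tenant D/first: +5 of 10 at 12; pool empty.
Total = 21×25 + 18×50 + 17×15 + 12×5 = 1740.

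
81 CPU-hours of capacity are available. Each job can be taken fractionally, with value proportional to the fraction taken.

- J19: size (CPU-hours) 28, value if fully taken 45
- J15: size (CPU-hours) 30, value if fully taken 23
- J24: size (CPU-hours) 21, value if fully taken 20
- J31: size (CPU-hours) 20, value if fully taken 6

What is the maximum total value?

Best value per unit of size first: J19 45/28≈1.61, J24 20/21≈0.952, J15 23/30≈0.767, J31 6/20≈0.3.
Take all of J19 (28 CPU-hours, value 45) ; 53 CPU-hours left.
Take all of J24 (21 CPU-hours, value 20) ; 32 CPU-hours left.
Take all of J15 (30 CPU-hours, value 23) ; 2 CPU-hours left.
2 CPU-hours left: a 2/20 share of J31 gives 6×2/20 = 0.6.
Total value = 88.6.

88.6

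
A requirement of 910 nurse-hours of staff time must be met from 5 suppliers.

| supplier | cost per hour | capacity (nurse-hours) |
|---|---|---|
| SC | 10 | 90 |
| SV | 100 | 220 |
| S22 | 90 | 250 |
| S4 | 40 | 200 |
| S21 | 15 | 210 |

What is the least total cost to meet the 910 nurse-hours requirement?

Cheapest first:
SC at 10: take all 90 nurse-hours ; 820 still needed.
S21 at 15: take all 210 nurse-hours ; 610 still needed.
S4 at 40: take all 200 nurse-hours ; 410 still needed.
S22 (90): use full 250 ; 160 nurse-hours to go.
SV (100): take the remaining 160 ; done.
Cost = 90×10 + 210×15 + 200×40 + 250×90 + 160×100 = 50550.

50550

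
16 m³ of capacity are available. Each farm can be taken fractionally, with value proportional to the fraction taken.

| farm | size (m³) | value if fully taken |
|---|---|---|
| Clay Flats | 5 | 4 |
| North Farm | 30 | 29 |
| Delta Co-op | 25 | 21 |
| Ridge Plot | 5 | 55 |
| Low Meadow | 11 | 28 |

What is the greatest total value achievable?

Rank by value-to-size ratio: Ridge Plot 55/5≈11, Low Meadow 28/11≈2.55, North Farm 29/30≈0.967, Delta Co-op 21/25≈0.84, Clay Flats 4/5≈0.8.
Take all of Ridge Plot (5 m³, value 55) → 11 m³ left.
All 11 m³ of Low Meadow fit (value 28) → 0 remain.
Total value = 83.

83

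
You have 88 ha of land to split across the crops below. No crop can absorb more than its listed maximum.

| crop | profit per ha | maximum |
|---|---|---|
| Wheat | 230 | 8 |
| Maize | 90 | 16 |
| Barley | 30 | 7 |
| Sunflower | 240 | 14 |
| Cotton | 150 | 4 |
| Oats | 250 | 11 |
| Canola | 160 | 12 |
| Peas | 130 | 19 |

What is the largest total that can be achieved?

Rank by profit per ha: Oats 250 > Sunflower 240 > Wheat 230 > Canola 160 > Cotton 150 > Peas 130 > Maize 90 > Barley 30.
Oats takes 11 to reach its cap of 11 → 77 left.
Sunflower takes 14 to reach its cap of 14 → 63 left.
Wheat takes 8 to reach its cap of 8 → 55 left.
Give Canola 12 to hit its cap of 12 → 43 left.
Cotton: +4 to 4 (cap) → 39 left.
Peas takes 19 to reach its cap of 19 → 20 left.
Give Maize 16 to hit its cap of 16 → 4 left.
Barley has room for 7 but only 4 remain, so it gets 4.
Total = 230×8 + 90×16 + 30×4 + 240×14 + 150×4 + 250×11 + 160×12 + 130×19 = 14500.

14500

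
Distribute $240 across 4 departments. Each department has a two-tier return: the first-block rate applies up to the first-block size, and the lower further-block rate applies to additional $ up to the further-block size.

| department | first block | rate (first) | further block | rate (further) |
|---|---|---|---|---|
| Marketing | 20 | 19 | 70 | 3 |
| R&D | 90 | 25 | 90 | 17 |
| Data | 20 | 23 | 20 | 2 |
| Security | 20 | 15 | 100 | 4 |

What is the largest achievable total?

Treat each block as its own option and order by rate: R&D/tier1 25 > Data/tier1 23 > Marketing/tier1 19 > R&D/tier2 17 > Security/tier1 15 > Security/tier2 4 > Marketing/tier2 3 > Data/tier2 2.
R&D/tier1 (25): +90 → 150 left.
Data tier1 at 23: fill all 20 → 130 left.
Marketing tier1 at 19: fill all 20 → 110 left.
R&D tier2 at 17: fill all 90 → 20 left.
Security/tier1 (15): +20 → 0 left.
Total = 25×90 + 23×20 + 19×20 + 17×90 + 15×20 = 4920.

4920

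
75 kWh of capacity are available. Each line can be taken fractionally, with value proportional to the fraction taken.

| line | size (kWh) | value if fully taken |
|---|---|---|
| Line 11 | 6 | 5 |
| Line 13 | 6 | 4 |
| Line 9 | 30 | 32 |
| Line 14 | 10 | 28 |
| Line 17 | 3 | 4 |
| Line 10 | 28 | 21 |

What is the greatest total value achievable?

88.5

Rank by value-to-size ratio: Line 14 28/10≈2.8, Line 17 4/3≈1.33, Line 9 32/30≈1.07, Line 11 5/6≈0.833, Line 10 21/28≈0.75, Line 13 4/6≈0.667.
All 10 kWh of Line 14 fit (value 28) → 65 remain.
Take all of Line 17 (3 kWh, value 4) → 62 kWh left.
Line 9: take in full, 30 kWh for value 32 → 32 left.
All 6 kWh of Line 11 fit (value 5) → 26 remain.
Fill the last 26 kWh with part of Line 10: 26/28 of it earns 19.5.
Total value = 88.5.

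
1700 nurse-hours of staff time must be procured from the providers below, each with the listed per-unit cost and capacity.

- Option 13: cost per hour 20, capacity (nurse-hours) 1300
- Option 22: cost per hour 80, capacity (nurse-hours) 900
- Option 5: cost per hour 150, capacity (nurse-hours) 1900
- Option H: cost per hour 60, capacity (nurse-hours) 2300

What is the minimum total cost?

Cheapest first:
Option 13 (20): use full 1300 — 400 nurse-hours to go.
Option H at 60: take 400 of its 2300 — requirement met.
Option 22, Option 5: unused.
Cost = 1300×20 + 400×60 = 50000.

50000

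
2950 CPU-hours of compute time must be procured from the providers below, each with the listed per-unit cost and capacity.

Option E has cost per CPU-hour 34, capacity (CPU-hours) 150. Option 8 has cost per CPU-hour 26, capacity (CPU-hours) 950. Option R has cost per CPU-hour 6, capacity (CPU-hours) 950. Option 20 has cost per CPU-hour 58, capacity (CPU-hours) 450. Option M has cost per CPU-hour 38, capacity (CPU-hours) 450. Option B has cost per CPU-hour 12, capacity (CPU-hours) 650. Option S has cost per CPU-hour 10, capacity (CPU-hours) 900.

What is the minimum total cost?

Use providers in increasing cost order.
Option R at 6: take all 950 CPU-hours — 2000 still needed.
Option S at 10: take all 900 CPU-hours — 1100 still needed.
Take 650 from Option B at 12 — need 450 more.
Option 8 (26): take the remaining 450 — done.
Option E, Option M, Option 20: unused.
Cost = 950×6 + 900×10 + 650×12 + 450×26 = 34200.

34200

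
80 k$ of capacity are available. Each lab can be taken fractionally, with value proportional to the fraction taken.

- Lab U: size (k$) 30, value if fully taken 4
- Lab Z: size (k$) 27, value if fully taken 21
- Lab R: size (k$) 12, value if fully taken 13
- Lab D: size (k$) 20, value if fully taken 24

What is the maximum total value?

Best value per unit of size first: Lab D 24/20≈1.2, Lab R 13/12≈1.08, Lab Z 21/27≈0.778, Lab U 4/30≈0.133.
Lab D: take in full, 20 k$ for value 24 — 60 left.
Take all of Lab R (12 k$, value 13) — 48 k$ left.
All 27 k$ of Lab Z fit (value 21) — 21 remain.
Only 21 k$ remain; take 21/30 of Lab U for value 4×21/30 = 2.8.
Total value = 60.8.

60.8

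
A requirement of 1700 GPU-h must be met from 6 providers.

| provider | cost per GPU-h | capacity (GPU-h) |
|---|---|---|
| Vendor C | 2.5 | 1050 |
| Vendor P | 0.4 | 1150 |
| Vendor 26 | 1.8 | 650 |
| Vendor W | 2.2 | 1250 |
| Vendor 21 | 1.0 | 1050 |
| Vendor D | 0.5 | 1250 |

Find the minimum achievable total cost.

Use providers in increasing cost order.
Vendor P (0.4): use full 1150 → 550 GPU-h to go.
Vendor D (0.5): take the remaining 550 → done.
Vendor 21, Vendor 26, Vendor W, Vendor C: unused.
Cost = 1150×0.4 + 550×0.5 = 735.

735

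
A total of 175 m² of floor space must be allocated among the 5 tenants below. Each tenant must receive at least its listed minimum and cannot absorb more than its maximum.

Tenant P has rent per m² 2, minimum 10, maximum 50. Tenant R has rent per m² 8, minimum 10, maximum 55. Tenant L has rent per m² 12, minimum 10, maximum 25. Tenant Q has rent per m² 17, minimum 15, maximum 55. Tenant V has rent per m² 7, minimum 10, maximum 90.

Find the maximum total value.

1905

Meeting every minimum uses 10+10+10+15+10 = 55 m², leaving 120.
Rank by rent per m²: Tenant Q 17 > Tenant L 12 > Tenant R 8 > Tenant V 7 > Tenant P 2.
Tenant Q takes 40 more to reach its cap of 55 → 80 left.
Tenant L: +15 to 25 (cap) → 65 left.
Tenant R: +45 to 55 (cap) → 20 left.
Only 20 left; Tenant V takes them to reach 30.
Total = 2×10 + 8×55 + 12×25 + 17×55 + 7×30 = 1905.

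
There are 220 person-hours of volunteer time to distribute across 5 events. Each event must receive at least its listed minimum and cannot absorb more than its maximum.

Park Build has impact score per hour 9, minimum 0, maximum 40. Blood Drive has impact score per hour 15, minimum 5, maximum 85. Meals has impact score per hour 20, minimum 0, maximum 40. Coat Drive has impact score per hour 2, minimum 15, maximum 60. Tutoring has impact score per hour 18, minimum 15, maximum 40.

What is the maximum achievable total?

3185

Meeting every minimum uses 0+5+0+15+15 = 35 person-hours, leaving 185.
Highest impact score per hour first: Meals 20 > Tutoring 18 > Blood Drive 15 > Park Build 9 > Coat Drive 2.
Give Meals 40 more to hit its cap of 40 ; 145 left.
Tutoring takes 25 more to reach its cap of 40 ; 120 left.
Blood Drive: +80 to 85 (cap) ; 40 left.
Park Build takes 40 more to reach its cap of 40 ; 0 left.
Total = 9×40 + 15×85 + 20×40 + 2×15 + 18×40 = 3185.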